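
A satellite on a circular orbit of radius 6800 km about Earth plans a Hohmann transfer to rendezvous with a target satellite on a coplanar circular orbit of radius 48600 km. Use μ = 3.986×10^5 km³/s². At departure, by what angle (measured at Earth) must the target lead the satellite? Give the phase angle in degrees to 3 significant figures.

Transfer-ellipse semi-major axis a_t = (r₁ + r₂)/2 = (6800 + 48600)/2 = 27700 km.
Transfer time t = π√(a_t³/μ) = 22940 s.
Target angular speed ω₂ = √(μ/r₂³) = 5.8927×10^-5 rad/s.
Angle swept by the target during transfer: ω₂·t = 1.3518 rad = 77.45°.
Arrival is 180° from departure on the ellipse, so φ = 180° − 77.45° = 103°.

φ = 103°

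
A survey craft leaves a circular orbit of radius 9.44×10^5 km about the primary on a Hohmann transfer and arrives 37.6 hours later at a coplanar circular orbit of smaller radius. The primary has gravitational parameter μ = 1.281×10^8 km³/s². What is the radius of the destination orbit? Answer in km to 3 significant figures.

Transfer time t = 37.6 hours = 1.3536×10^5 s, and t = π√(a_t³/μ).
So a_t = (μ t²/π²)^(1/3) = (1.281×10^8 × (1.3536×10^5)² / π²)^(1/3) = 6.1955×10^5 km.
Since a_t = (r₁ + r₂)/2, r₂ = 2a_t − r₁ = 2×6.1955×10^5 − 9.440×10^5 = 2.951×10^5 km.

r₂ = 2.95×10^5 km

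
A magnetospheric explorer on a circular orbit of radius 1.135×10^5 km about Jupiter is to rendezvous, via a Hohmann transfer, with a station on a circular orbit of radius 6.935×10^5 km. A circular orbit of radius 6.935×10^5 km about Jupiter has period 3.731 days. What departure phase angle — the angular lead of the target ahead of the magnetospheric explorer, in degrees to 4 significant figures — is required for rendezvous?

φ = 100.1°

From Kepler's third law T² = 4π²r³/μ at r = 6.935×10^5 km, T = 3.731 days = 3.731 × 86400 s = 3.223584×10^5 s: μ = 4π²r³/T² = 1.26713×10^8 km³/s².
Semi-major axis of the transfer orbit: a_t = (1.135×10^5 + 6.935×10^5)/2 = 4.035×10^5 km.
Transfer time t = π√(a_t³/μ) = 71532.7 s.
Target angular speed ω₂ = √(μ/r₂³) = 1.94913×10^-5 rad/s.
Angle swept by the target during transfer: ω₂·t = 1.3943 rad = 79.89°.
Arrival is 180° from departure on the ellipse, so φ = 180° − 79.89° = 100.1°.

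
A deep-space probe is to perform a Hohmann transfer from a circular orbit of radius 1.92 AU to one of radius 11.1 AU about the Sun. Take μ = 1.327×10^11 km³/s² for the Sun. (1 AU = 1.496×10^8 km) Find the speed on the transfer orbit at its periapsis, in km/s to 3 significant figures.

v = 28.1 km/s

In km: r₁ = 1.92 × 1.496×10^8 = 2.87232×10^8 km; r₂ = 11.1 × 1.496×10^8 = 1.66056×10^9 km.
Transfer-ellipse semi-major axis a_t = (r₁ + r₂)/2 = (2.87232×10^8 + 1.66056×10^9)/2 = 9.73896×10^8 km.
At periapsis, r = 2.87232×10^8 km.
Vis-viva: v = √[μ(2/r − 1/a_t)] = √[1.327×10^11 × (2/2.87232×10^8 − 1/9.73896×10^8)] = 28.07 km/s.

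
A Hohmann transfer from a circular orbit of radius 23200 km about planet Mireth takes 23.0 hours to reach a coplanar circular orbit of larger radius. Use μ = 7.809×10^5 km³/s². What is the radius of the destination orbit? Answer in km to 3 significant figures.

r₂ = 1.40×10^5 km

Transfer time t = 23.0 hours = 82800 s, and t = π√(a_t³/μ).
So a_t = (μ t²/π²)^(1/3) = (7.809×10^5 × (82800)² / π²)^(1/3) = 81555 km.
Since a_t = (r₁ + r₂)/2, r₂ = 2a_t − r₁ = 2×81555 − 23200 = 1.3991×10^5 km.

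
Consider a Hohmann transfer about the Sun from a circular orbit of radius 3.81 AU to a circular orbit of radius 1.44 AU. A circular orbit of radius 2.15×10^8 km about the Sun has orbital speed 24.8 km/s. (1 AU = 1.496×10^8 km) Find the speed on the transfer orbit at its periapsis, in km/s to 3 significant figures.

v = 29.8 km/s

From the circular-orbit relation v² = μ/r at r = 2.15×10^8 km: μ = v²r = (24.8)² × 2.15×10^8 = 1.32234×10^11 km³/s².
In km: r₁ = 3.81 × 1.496×10^8 = 5.69976×10^8 km; r₂ = 1.44 × 1.496×10^8 = 2.15424×10^8 km.
The Hohmann ellipse has a_t = (r₁ + r₂)/2 = 3.927×10^8 km.
At periapsis, r = 2.15424×10^8 km.
Applying v² = μ(2/r − 1/a_t): v = 29.85 km/s.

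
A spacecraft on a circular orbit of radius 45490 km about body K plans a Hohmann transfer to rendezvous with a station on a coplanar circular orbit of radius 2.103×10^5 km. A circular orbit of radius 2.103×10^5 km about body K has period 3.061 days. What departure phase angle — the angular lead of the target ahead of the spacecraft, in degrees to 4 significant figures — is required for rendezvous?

From Kepler's third law T² = 4π²r³/μ at r = 2.103×10^5 km, T = 3.061 days = 3.061 × 86400 s = 2.644704×10^5 s: μ = 4π²r³/T² = 5.24957×10^6 km³/s².
Transfer-ellipse semi-major axis a_t = (r₁ + r₂)/2 = (45490 + 2.103×10^5)/2 = 1.27895×10^5 km.
Transfer time t = π√(a_t³/μ) = 62710 s.
Target angular speed ω₂ = √(μ/r₂³) = 2.376×10^-5 rad/s.
Angle swept by the target during transfer: ω₂·t = 1.490 rad = 85.37°.
Arrival is 180° from departure on the ellipse, so φ = 180° − 85.37° = 94.63°.

φ = 94.63°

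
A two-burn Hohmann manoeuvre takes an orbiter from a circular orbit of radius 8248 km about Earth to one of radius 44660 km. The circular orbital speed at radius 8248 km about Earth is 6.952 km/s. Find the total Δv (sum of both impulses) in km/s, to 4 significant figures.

From the circular-orbit relation v² = μ/r at r = 8248 km: μ = v²r = (6.952)² × 8248 = 3.98628×10^5 km³/s².
Semi-major axis of the transfer orbit: a_t = (8248 + 44660)/2 = 26454 km.
Circular speed at r₁: v₁ = √(μ/r₁) = √(3.98628×10^5/8248) = 6.952 km/s.
Transfer-orbit speed at r₁ (vis-viva): v_p = √[μ(2/r₁ − 1/a_t)] = 9.033 km/s.
First burn Δv₁ = |v_p − v₁| = 2.081 km/s.
Circular speed at r₂: v₂ = √(μ/r₂) = 2.9876 km/s.
Transfer-orbit speed at r₂: v_a = √[μ(2/r₂ − 1/a_t)] = 1.6682 km/s.
Second burn Δv₂ = |v₂ − v_a| = 1.319 km/s.
Total Δv = Δv₁ + Δv₂ = 3.400 km/s.

Δv = 3.400 km/s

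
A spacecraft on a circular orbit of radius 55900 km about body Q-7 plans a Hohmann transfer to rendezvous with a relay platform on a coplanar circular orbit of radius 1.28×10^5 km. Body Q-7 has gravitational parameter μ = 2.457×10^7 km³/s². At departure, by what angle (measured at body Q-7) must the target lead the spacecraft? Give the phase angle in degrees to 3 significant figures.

φ = 70.4°

Semi-major axis of the transfer orbit: a_t = (55900 + 1.280×10^5)/2 = 91950 km.
Transfer time t = π√(a_t³/μ) = 17672 s.
Target angular speed ω₂ = √(μ/r₂³) = 1.0824×10^-4 rad/s.
Angle swept by the target during transfer: ω₂·t = 1.913 rad = 109.6°.
Arrival is 180° from departure on the ellipse, so φ = 180° − 109.6° = 70.4°.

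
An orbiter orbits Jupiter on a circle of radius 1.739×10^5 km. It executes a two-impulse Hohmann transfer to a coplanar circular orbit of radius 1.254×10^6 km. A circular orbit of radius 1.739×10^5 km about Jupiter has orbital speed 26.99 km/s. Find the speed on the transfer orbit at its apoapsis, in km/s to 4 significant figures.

From the circular-orbit relation v² = μ/r at r = 1.739×10^5 km: μ = v²r = (26.99)² × 1.739×10^5 = 1.26679×10^8 km³/s².
Semi-major axis of the transfer orbit: a_t = (1.739×10^5 + 1.254×10^6)/2 = 7.1395×10^5 km.
At apoapsis, r = 1.254×10^6 km.
Applying v² = μ(2/r − 1/a_t): v = 4.960 km/s.

v = 4.960 km/s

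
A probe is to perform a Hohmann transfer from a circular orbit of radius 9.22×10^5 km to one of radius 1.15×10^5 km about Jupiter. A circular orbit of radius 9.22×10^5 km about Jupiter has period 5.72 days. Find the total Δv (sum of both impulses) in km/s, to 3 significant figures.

From Kepler's third law T² = 4π²r³/μ at r = 9.22×10^5 km, T = 5.72 days = 5.72 × 86400 s = 4.94208×10^5 s: μ = 4π²r³/T² = 1.26687×10^8 km³/s².
Transfer-ellipse semi-major axis a_t = (r₁ + r₂)/2 = (9.220×10^5 + 1.150×10^5)/2 = 5.185×10^5 km.
At r₁ the circular-orbit speed is v₁ = √(μ/r₁) = 11.7220 km/s.
On the transfer ellipse at r₁, vis-viva gives v_a = √[μ(2/r₁ − 1/a_t)] = 5.52046 km/s.
First burn Δv₁ = |v_a − v₁| = 6.202 km/s.
At r₂, v₂ = √(μ/r₂) = 33.19 km/s.
Transfer-orbit speed at r₂: v_p = √[μ(2/r₂ − 1/a_t)] = 44.26 km/s.
Second burn Δv₂ = |v₂ − v_p| = 11.07 km/s.
Total Δv = Δv₁ + Δv₂ = 17.27 km/s.

Δv = 17.3 km/s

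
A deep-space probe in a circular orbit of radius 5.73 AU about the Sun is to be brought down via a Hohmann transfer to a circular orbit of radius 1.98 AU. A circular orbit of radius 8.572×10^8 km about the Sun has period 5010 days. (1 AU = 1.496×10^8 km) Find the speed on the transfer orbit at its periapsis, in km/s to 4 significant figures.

v = 25.81 km/s

From Kepler's third law T² = 4π²r³/μ at r = 8.572×10^8 km, T = 5010 days = 5010 × 86400 s = 4.32864×10^8 s: μ = 4π²r³/T² = 1.32710×10^11 km³/s².
In km: r₁ = 5.73 × 1.496×10^8 = 8.57208×10^8 km; r₂ = 1.98 × 1.496×10^8 = 2.96208×10^8 km.
Semi-major axis of the transfer orbit: a_t = (8.57208×10^8 + 2.96208×10^8)/2 = 5.76708×10^8 km.
The periapsis of the transfer ellipse is at r = 2.96208×10^8 km.
Applying v² = μ(2/r − 1/a_t): v = 25.81 km/s.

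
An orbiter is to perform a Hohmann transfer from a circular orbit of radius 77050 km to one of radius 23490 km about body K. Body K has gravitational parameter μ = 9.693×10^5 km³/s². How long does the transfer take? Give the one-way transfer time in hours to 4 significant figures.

Transfer-ellipse semi-major axis a_t = (r₁ + r₂)/2 = (77050 + 23490)/2 = 50270 km.
Transfer time t = π√(a_t³/μ) = π√((50270)³ / 9.693×10^5) = 35965 s.
Converting: 35965 s ÷ 3600 s/hour = 9.990 hours.

t = 9.990 hours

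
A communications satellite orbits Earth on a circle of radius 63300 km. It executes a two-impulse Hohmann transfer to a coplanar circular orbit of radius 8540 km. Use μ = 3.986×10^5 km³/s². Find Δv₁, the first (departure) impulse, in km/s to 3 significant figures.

Δv₁ = 1.29 km/s

Semi-major axis of the transfer orbit: a_t = (63300 + 8540)/2 = 35920 km.
Circular speed at r = 63300 km: v_c = √(μ/r) = 2.5094 km/s.
Vis-viva on the transfer ellipse at r = 63300 km gives v_t = √[μ(2/r − 1/a_t)] = 1.2236 km/s.
Δv₁ = |v_t − v_c| = |1.2236 − 2.5094| = 1.286 km/s.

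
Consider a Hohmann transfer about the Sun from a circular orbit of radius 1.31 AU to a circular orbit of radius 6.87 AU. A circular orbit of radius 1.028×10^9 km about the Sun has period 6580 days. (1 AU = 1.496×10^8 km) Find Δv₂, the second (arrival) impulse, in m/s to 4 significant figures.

Δv₂ = 4932 m/s

From Kepler's third law T² = 4π²r³/μ at r = 1.028×10^9 km, T = 6580 days = 6580 × 86400 s = 5.68512×10^8 s: μ = 4π²r³/T² = 1.32697×10^11 km³/s².
In km: r₁ = 1.31 × 1.496×10^8 = 1.95976×10^8 km; r₂ = 6.87 × 1.496×10^8 = 1.027752×10^9 km.
Semi-major axis of the transfer orbit: a_t = (1.95976×10^8 + 1.027752×10^9)/2 = 6.11864×10^8 km.
Circular speed at r = 1.027752×10^9 km: v_c = √(μ/r) = 11.363 km/s.
Vis-viva on the transfer ellipse at r = 1.027752×10^9 km gives v_t = √[μ(2/r − 1/a_t)] = 6.4307 km/s.
Δv₂ = |v_t − v_c| = |6.4307 − 11.363| = 4.932 km/s.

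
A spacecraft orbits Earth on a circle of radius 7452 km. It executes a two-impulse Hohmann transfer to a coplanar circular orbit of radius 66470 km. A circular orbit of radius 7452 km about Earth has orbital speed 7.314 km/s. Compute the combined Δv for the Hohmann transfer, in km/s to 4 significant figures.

Δv = 3.844 km/s

From the circular-orbit relation v² = μ/r at r = 7452 km: μ = v²r = (7.314)² × 7452 = 3.98642×10^5 km³/s².
Transfer-ellipse semi-major axis a_t = (r₁ + r₂)/2 = (7452 + 66470)/2 = 36961 km.
At r₁ the circular-orbit speed is v₁ = √(μ/r₁) = 7.3140 km/s.
Transfer-orbit speed at r₁ (v² = μ(2/r − 1/a)): v_p = √[μ(2/r₁ − 1/a_t)] = 9.8083 km/s.
First burn Δv₁ = |v_p − v₁| = 2.4943 km/s.
Circular speed at r₂: v₂ = √(μ/r₂) = 2.4489 km/s.
Transfer-orbit speed at r₂: v_a = √[μ(2/r₂ − 1/a_t)] = 1.0996 km/s.
Second burn Δv₂ = |v₂ − v_a| = 1.3493 km/s.
Δv = Δv₁ + Δv₂ = 2.4943 + 1.3493 = 3.844 km/s.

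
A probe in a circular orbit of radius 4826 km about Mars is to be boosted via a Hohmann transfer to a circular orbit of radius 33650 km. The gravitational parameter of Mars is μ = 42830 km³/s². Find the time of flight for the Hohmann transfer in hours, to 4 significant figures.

t = 11.25 hours

Transfer-ellipse semi-major axis a_t = (r₁ + r₂)/2 = (4826 + 33650)/2 = 19238 km.
By Kepler's third law the transfer-orbit period is T = 2π√(a_t³/μ), so t = T/2 = 40510 s.
Converting: 40510 s ÷ 3600 s/hour = 11.25 hours.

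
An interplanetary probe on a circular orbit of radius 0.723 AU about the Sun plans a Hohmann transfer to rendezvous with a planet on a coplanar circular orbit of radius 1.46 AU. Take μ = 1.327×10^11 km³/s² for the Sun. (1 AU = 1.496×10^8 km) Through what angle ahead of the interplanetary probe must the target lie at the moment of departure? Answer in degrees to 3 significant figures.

In km: r₁ = 0.723 × 1.496×10^8 = 1.081608×10^8 km; r₂ = 1.46 × 1.496×10^8 = 2.18416×10^8 km.
Transfer-ellipse semi-major axis a_t = (r₁ + r₂)/2 = (1.081608×10^8 + 2.18416×10^8)/2 = 1.632884×10^8 km.
The half-period of the transfer ellipse is t = π√(a_t³/μ) = 1.799×10^7 s.
Target angular speed ω₂ = √(μ/r₂³) = 1.129×10^-7 rad/s.
Angle swept by the target during transfer: ω₂·t = 2.031 rad = 116.4°.
The interplanetary probe traverses 180° on the transfer ellipse, so the target must lead by 180° − 116.4° = 63.6°.

φ = 63.6°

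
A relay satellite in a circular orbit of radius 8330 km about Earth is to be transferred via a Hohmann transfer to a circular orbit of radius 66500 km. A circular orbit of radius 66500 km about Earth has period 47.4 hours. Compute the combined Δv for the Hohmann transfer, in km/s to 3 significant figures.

From Kepler's third law T² = 4π²r³/μ at r = 66500 km, T = 47.4 hours = 47.4 × 3600 s = 1.7064×10^5 s: μ = 4π²r³/T² = 3.98715×10^5 km³/s².
Transfer-ellipse semi-major axis a_t = (r₁ + r₂)/2 = (8330 + 66500)/2 = 37415 km.
At r₁ the circular-orbit speed is v₁ = √(μ/r₁) = 6.9185 km/s.
On the transfer ellipse at r₁, vis-viva equation gives v_p = √[μ(2/r₁ − 1/a_t)] = 9.2235 km/s.
First burn Δv₁ = |v_p − v₁| = 2.305 km/s.
Circular speed at r₂: v₂ = √(μ/r₂) = 2.4486 km/s.
Transfer-orbit speed at r₂: v_a = √[μ(2/r₂ − 1/a_t)] = 1.1554 km/s.
Second burn Δv₂ = |v₂ − v_a| = 1.293 km/s.
Δv = Δv₁ + Δv₂ = 2.305 + 1.293 = 3.598 km/s.

Δv = 3.60 km/s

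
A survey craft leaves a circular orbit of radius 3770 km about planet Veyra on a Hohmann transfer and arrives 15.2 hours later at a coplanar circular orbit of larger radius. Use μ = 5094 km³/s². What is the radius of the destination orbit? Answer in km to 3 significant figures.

r₂ = 19400 km

Transfer time t = 15.2 hours = 54720 s, and t = π√(a_t³/μ).
So a_t = (μ t²/π²)^(1/3) = (5094 × (54720)² / π²)^(1/3) = 11562 km.
Since a_t = (r₁ + r₂)/2, r₂ = 2a_t − r₁ = 2×11562 − 3770 = 19354 km.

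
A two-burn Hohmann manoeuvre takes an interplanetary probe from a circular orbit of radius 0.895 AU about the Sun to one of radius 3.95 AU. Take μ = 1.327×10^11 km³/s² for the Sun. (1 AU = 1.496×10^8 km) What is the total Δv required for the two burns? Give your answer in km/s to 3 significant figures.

In km: r₁ = 0.895 × 1.496×10^8 = 1.33892×10^8 km; r₂ = 3.95 × 1.496×10^8 = 5.9092×10^8 km.
Semi-major axis of the transfer orbit: a_t = (1.33892×10^8 + 5.9092×10^8)/2 = 3.62406×10^8 km.
Circular speed at r₁: v₁ = √(μ/r₁) = √(1.327×10^11/1.33892×10^8) = 31.4817 km/s.
On the transfer ellipse at r₁, vis-viva gives v_p = √[μ(2/r₁ − 1/a_t)] = 40.1999 km/s.
First burn Δv₁ = |v_p − v₁| = 8.7182 km/s.
Circular speed at r₂: v₂ = √(μ/r₂) = 14.9855 km/s.
Transfer-orbit speed at r₂: v_a = √[μ(2/r₂ − 1/a_t)] = 9.10858 km/s.
Second burn Δv₂ = |v₂ − v_a| = 5.8769 km/s.
Total Δv = Δv₁ + Δv₂ = 14.60 km/s.

Δv = 14.6 km/s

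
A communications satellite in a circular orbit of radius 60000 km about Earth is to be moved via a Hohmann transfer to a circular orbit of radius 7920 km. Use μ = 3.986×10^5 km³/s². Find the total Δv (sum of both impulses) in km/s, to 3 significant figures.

The Hohmann ellipse has a_t = (r₁ + r₂)/2 = 33960 km.
At r₁ the circular-orbit speed is v₁ = √(μ/r₁) = 2.5775 km/s.
Transfer-orbit speed at r₁ (vis-viva): v_a = √[μ(2/r₁ − 1/a_t)] = 1.2447 km/s.
First burn Δv₁ = |v_a − v₁| = 1.333 km/s.
Circular speed at r₂: v₂ = √(μ/r₂) = 7.09424 km/s.
Transfer-orbit speed at r₂: v_p = √[μ(2/r₂ − 1/a_t)] = 9.42970 km/s.
Second burn Δv₂ = |v₂ − v_p| = 2.335 km/s.
Δv = Δv₁ + Δv₂ = 1.333 + 2.335 = 3.668 km/s.

Δv = 3.67 km/s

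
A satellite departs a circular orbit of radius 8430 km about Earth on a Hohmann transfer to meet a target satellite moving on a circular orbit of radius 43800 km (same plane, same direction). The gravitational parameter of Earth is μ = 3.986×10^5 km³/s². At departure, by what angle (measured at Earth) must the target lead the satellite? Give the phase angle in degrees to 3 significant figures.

φ = 97.1°

Semi-major axis of the transfer orbit: a_t = (8430 + 43800)/2 = 26115 km.
Transfer time t = π√(a_t³/μ) = 21000 s.
Target angular speed ω₂ = √(μ/r₂³) = 6.8874×10^-5 rad/s.
Angle swept by the target during transfer: ω₂·t = 1.4464 rad = 82.87°.
Arrival is 180° from departure on the ellipse, so φ = 180° − 82.87° = 97.1°.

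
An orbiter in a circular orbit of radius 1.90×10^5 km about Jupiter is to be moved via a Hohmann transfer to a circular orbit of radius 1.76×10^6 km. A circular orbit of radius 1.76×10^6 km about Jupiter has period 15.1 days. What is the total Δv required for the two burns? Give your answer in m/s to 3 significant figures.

Δv = 13600 m/s

From Kepler's third law T² = 4π²r³/μ at r = 1.76×10^6 km, T = 15.1 days = 15.1 × 86400 s = 1.30464×10^6 s: μ = 4π²r³/T² = 1.26449×10^8 km³/s².
The Hohmann ellipse has a_t = (r₁ + r₂)/2 = 9.750×10^5 km.
Circular speed at r₁: v₁ = √(μ/r₁) = √(1.26449×10^8/1.900×10^5) = 25.798 km/s.
Transfer-orbit speed at r₁ (v² = μ(2/r − 1/a)): v_p = √[μ(2/r₁ − 1/a_t)] = 34.661 km/s.
First burn Δv₁ = |v_p − v₁| = 8.863 km/s.
Circular speed at r₂: v₂ = √(μ/r₂) = 8.476 km/s.
Transfer-orbit speed at r₂: v_a = √[μ(2/r₂ − 1/a_t)] = 3.742 km/s.
Second burn Δv₂ = |v₂ − v_a| = 4.734 km/s.
Δv = Δv₁ + Δv₂ = 8.863 + 4.734 = 13.60 km/s.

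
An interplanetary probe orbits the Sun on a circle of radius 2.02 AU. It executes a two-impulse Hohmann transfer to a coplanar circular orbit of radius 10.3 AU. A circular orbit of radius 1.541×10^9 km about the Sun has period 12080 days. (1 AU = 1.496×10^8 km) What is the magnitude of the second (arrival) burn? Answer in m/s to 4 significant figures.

From Kepler's third law T² = 4π²r³/μ at r = 1.541×10^9 km, T = 12080 days = 12080 × 86400 s = 1.043712×10^9 s: μ = 4π²r³/T² = 1.32619×10^11 km³/s².
In km: r₁ = 2.02 × 1.496×10^8 = 3.02192×10^8 km; r₂ = 10.3 × 1.496×10^8 = 1.54088×10^9 km.
Transfer-ellipse semi-major axis a_t = (r₁ + r₂)/2 = (3.02192×10^8 + 1.54088×10^9)/2 = 9.21536×10^8 km.
Circular speed at r = 1.54088×10^9 km: v_c = √(μ/r) = 9.2772 km/s.
Vis-viva on the transfer ellipse at r = 1.54088×10^9 km gives v_t = √[μ(2/r − 1/a_t)] = 5.3126 km/s.
Δv₂ = |v_t − v_c| = |5.3126 − 9.2772| = 3.965 km/s.

Δv₂ = 3965 m/s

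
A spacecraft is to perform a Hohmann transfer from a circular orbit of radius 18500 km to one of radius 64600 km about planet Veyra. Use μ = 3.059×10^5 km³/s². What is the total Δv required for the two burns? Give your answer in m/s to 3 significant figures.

The Hohmann ellipse has a_t = (r₁ + r₂)/2 = 41550 km.
Circular speed at r₁: v₁ = √(μ/r₁) = √(3.059×10^5/18500) = 4.066 km/s.
On the transfer ellipse at r₁, v² = μ(2/r − 1/a) gives v_p = √[μ(2/r₁ − 1/a_t)] = 5.070 km/s.
First burn Δv₁ = |v_p − v₁| = 1.004 km/s.
At r₂, v₂ = √(μ/r₂) = 2.176 km/s.
Transfer-orbit speed at r₂: v_a = √[μ(2/r₂ − 1/a_t)] = 1.452 km/s.
Second burn Δv₂ = |v₂ − v_a| = 0.7240 km/s.
Δv = Δv₁ + Δv₂ = 1.004 + 0.7240 = 1.728 km/s.

Δv = 1730 m/s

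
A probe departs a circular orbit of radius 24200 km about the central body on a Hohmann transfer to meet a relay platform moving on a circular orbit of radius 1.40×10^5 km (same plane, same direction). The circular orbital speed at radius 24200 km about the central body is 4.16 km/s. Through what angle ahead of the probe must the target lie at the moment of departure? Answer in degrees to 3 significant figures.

From the circular-orbit relation v² = μ/r at r = 24200 km: μ = v²r = (4.16)² × 24200 = 4.18796×10^5 km³/s².
Transfer-ellipse semi-major axis a_t = (r₁ + r₂)/2 = (24200 + 1.400×10^5)/2 = 82100 km.
Transfer time t = π√(a_t³/μ) = 1.1420×10^5 s.
The target's mean motion on its circular orbit is ω₂ = √(μ/r₂³) = 1.2354×10^-5 rad/s.
Angle swept by the target during transfer: ω₂·t = 1.4108 rad = 80.83°.
Arrival is 180° from departure on the ellipse, so φ = 180° − 80.83° = 99.2°.

φ = 99.2°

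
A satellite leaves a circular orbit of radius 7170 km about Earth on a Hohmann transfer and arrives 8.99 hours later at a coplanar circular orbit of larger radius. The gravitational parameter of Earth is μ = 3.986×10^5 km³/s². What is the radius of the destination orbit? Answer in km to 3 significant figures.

r₂ = 62500 km

Transfer time t = 8.99 hours = 32364 s, and t = π√(a_t³/μ).
So a_t = (μ t²/π²)^(1/3) = (3.986×10^5 × (32364)² / π²)^(1/3) = 34843 km.
Since a_t = (r₁ + r₂)/2, r₂ = 2a_t − r₁ = 2×34843 − 7170 = 62516 km.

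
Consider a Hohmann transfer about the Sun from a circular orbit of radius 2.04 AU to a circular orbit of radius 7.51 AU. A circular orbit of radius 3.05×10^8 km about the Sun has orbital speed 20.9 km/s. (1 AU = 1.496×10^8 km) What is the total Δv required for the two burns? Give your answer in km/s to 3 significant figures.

Δv = 9.08 km/s

From the circular-orbit relation v² = μ/r at r = 3.05×10^8 km: μ = v²r = (20.9)² × 3.05×10^8 = 1.33227×10^11 km³/s².
In km: r₁ = 2.04 × 1.496×10^8 = 3.05184×10^8 km; r₂ = 7.51 × 1.496×10^8 = 1.123496×10^9 km.
Transfer-ellipse semi-major axis a_t = (r₁ + r₂)/2 = (3.05184×10^8 + 1.123496×10^9)/2 = 7.1434×10^8 km.
At r₁ the circular-orbit speed is v₁ = √(μ/r₁) = 20.894 km/s.
On the transfer ellipse at r₁, v² = μ(2/r − 1/a) gives v_p = √[μ(2/r₁ − 1/a_t)] = 26.203 km/s.
First burn Δv₁ = |v_p − v₁| = 5.309 km/s.
Circular speed at r₂: v₂ = √(μ/r₂) = 10.89 km/s.
Transfer-orbit speed at r₂: v_a = √[μ(2/r₂ − 1/a_t)] = 7.118 km/s.
Second burn Δv₂ = |v₂ − v_a| = 3.772 km/s.
Total Δv = Δv₁ + Δv₂ = 9.081 km/s.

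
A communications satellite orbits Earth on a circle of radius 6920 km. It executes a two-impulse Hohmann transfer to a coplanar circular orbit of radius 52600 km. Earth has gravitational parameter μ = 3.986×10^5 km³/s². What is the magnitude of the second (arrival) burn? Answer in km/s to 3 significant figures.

The Hohmann ellipse has a_t = (r₁ + r₂)/2 = 29760 km.
On the circular orbit at r = 52600 km, v_c = √(μ/r) = 2.7528 km/s.
Vis-viva on the transfer ellipse at r = 52600 km gives v_t = √[μ(2/r − 1/a_t)] = 1.3274 km/s.
Δv₂ = |v_t − v_c| = |1.3274 − 2.7528| = 1.425 km/s.

Δv₂ = 1.43 km/s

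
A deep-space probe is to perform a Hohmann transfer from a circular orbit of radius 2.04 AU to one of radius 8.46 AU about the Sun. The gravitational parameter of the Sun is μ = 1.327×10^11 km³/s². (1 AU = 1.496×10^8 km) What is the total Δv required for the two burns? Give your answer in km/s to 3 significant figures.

Δv = 9.47 km/s

In km: r₁ = 2.04 × 1.496×10^8 = 3.05184×10^8 km; r₂ = 8.46 × 1.496×10^8 = 1.265616×10^9 km.
Transfer-ellipse semi-major axis a_t = (r₁ + r₂)/2 = (3.05184×10^8 + 1.265616×10^9)/2 = 7.854×10^8 km.
Circular speed at r₁: v₁ = √(μ/r₁) = √(1.327×10^11/3.05184×10^8) = 20.852 km/s.
On the transfer ellipse at r₁, v² = μ(2/r − 1/a) gives v_p = √[μ(2/r₁ − 1/a_t)] = 26.470 km/s.
First burn Δv₁ = |v_p − v₁| = 5.618 km/s.
Circular speed at r₂: v₂ = √(μ/r₂) = 10.24 km/s.
Transfer-orbit speed at r₂: v_a = √[μ(2/r₂ − 1/a_t)] = 6.383 km/s.
Second burn Δv₂ = |v₂ − v_a| = 3.857 km/s.
Total Δv = Δv₁ + Δv₂ = 9.475 km/s.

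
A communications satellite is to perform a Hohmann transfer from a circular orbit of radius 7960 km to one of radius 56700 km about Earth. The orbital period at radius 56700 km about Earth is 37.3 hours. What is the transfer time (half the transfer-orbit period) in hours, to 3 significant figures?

t = 8.03 hours

From Kepler's third law T² = 4π²r³/μ at r = 56700 km, T = 37.3 hours = 37.3 × 3600 s = 1.3428×10^5 s: μ = 4π²r³/T² = 3.99104×10^5 km³/s².
The Hohmann ellipse has a_t = (r₁ + r₂)/2 = 32330 km.
By Kepler's third law the transfer-orbit period is T = 2π√(a_t³/μ), so t = T/2 = 28910 s.
Converting: 28910 s ÷ 3600 s/hour = 8.03 hours.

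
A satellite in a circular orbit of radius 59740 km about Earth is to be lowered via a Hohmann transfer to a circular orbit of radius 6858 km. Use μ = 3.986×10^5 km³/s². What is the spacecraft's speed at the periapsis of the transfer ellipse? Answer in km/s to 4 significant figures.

v = 10.21 km/s

Semi-major axis of the transfer orbit: a_t = (59740 + 6858)/2 = 33299 km.
The periapsis of the transfer ellipse is at r = 6858 km.
From the vis-viva equation, v = √[μ(2/r − 1/a_t)] = 10.21 km/s.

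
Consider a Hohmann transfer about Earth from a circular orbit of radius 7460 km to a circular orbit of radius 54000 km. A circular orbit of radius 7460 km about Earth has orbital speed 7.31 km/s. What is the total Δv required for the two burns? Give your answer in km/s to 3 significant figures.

Δv = 3.76 km/s

From the circular-orbit relation v² = μ/r at r = 7460 km: μ = v²r = (7.31)² × 7460 = 3.98633×10^5 km³/s².
Transfer-ellipse semi-major axis a_t = (r₁ + r₂)/2 = (7460 + 54000)/2 = 30730 km.
At r₁ the circular-orbit speed is v₁ = √(μ/r₁) = 7.31000 km/s.
Transfer-orbit speed at r₁ (v² = μ(2/r − 1/a)): v_p = √[μ(2/r₁ − 1/a_t)] = 9.69021 km/s.
First burn Δv₁ = |v_p − v₁| = 2.38021 km/s.
Circular speed at r₂: v₂ = √(μ/r₂) = 2.71700 km/s.
Transfer-orbit speed at r₂: v_a = √[μ(2/r₂ − 1/a_t)] = 1.33868 km/s.
Second burn Δv₂ = |v₂ − v_a| = 1.37832 km/s.
Δv = Δv₁ + Δv₂ = 2.38021 + 1.37832 = 3.759 km/s.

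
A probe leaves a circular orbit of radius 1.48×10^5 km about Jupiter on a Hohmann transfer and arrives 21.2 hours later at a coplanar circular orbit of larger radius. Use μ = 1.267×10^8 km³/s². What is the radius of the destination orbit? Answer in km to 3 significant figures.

r₂ = 6.95×10^5 km

Transfer time t = 21.2 hours = 76320 s, and t = π√(a_t³/μ).
So a_t = (μ t²/π²)^(1/3) = (1.267×10^8 × (76320)² / π²)^(1/3) = 4.2129×10^5 km.
Since a_t = (r₁ + r₂)/2, r₂ = 2a_t − r₁ = 2×4.2129×10^5 − 1.480×10^5 = 6.9458×10^5 km.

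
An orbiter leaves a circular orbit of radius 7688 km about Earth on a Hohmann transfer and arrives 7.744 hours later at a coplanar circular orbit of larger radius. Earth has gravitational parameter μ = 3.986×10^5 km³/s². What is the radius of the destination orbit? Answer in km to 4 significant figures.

Transfer time t = 7.744 hours = 27878.4 s, and t = π√(a_t³/μ).
So a_t = (μ t²/π²)^(1/3) = (3.986×10^5 × (27878.4)² / π²)^(1/3) = 31545 km.
Since a_t = (r₁ + r₂)/2, r₂ = 2a_t − r₁ = 2×31545 − 7688 = 55402 km.

r₂ = 55400 km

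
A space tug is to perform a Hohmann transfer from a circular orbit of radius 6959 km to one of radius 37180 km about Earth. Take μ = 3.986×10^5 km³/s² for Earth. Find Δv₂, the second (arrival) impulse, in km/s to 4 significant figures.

Δv₂ = 1.436 km/s

The Hohmann ellipse has a_t = (r₁ + r₂)/2 = 22069.5 km.
Circular speed at r = 37180 km: v_c = √(μ/r) = 3.2743 km/s.
Transfer-orbit speed at the same r (vis-viva, a = a_t): v_t = √[μ(2/r − 1/a_t)] = 1.8386 km/s.
Δv₂ = |v_t − v_c| = |1.8386 − 3.2743| = 1.436 km/s.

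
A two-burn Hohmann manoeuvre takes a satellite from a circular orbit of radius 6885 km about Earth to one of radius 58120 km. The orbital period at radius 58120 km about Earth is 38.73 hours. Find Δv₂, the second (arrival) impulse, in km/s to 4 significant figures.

Δv₂ = 1.414 km/s

From Kepler's third law T² = 4π²r³/μ at r = 58120 km, T = 38.73 hours = 38.73 × 3600 s = 1.39428×10^5 s: μ = 4π²r³/T² = 3.98691×10^5 km³/s².
Transfer-ellipse semi-major axis a_t = (r₁ + r₂)/2 = (6885 + 58120)/2 = 32502.5 km.
On the circular orbit at r = 58120 km, v_c = √(μ/r) = 2.619 km/s.
Vis-viva on the transfer ellipse at r = 58120 km gives v_t = √[μ(2/r − 1/a_t)] = 1.205 km/s.
Δv₂ = |v_t − v_c| = |1.205 − 2.619| = 1.414 km/s.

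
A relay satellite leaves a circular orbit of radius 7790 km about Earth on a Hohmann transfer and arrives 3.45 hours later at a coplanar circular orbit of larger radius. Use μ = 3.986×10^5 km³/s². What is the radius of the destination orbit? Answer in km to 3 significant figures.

Transfer time t = 3.45 hours = 12420 s, and t = π√(a_t³/μ).
So a_t = (μ t²/π²)^(1/3) = (3.986×10^5 × (12420)² / π²)^(1/3) = 18400 km.
Since a_t = (r₁ + r₂)/2, r₂ = 2a_t − r₁ = 2×18400 − 7790 = 29010 km.

r₂ = 29000 km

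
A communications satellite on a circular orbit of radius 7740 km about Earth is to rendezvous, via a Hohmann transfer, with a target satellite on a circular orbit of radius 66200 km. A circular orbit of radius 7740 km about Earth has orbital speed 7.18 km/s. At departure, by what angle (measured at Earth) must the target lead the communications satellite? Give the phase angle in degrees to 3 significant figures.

From the circular-orbit relation v² = μ/r at r = 7740 km: μ = v²r = (7.18)² × 7740 = 3.99016×10^5 km³/s².
Semi-major axis of the transfer orbit: a_t = (7740 + 66200)/2 = 36970 km.
Transfer time t = π√(a_t³/μ) = 35350 s.
The target's mean motion on its circular orbit is ω₂ = √(μ/r₂³) = 3.709×10^-5 rad/s.
Angle swept by the target during transfer: ω₂·t = 1.3111 rad = 75.12°.
The communications satellite traverses 180° on the transfer ellipse, so the target must lead by 180° − 75.12° = 105°.

φ = 105°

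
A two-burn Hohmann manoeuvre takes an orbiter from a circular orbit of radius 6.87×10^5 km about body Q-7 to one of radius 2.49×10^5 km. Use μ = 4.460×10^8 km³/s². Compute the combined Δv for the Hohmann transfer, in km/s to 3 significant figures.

Δv = 15.8 km/s

Semi-major axis of the transfer orbit: a_t = (6.870×10^5 + 2.490×10^5)/2 = 4.680×10^5 km.
Circular speed at r₁: v₁ = √(μ/r₁) = √(4.460×10^8/6.870×10^5) = 25.479 km/s.
Transfer-orbit speed at r₁ (vis-viva): v_a = √[μ(2/r₁ − 1/a_t)] = 18.585 km/s.
First burn Δv₁ = |v_a − v₁| = 6.894 km/s.
At r₂, v₂ = √(μ/r₂) = 42.322 km/s.
Transfer-orbit speed at r₂: v_p = √[μ(2/r₂ − 1/a_t)] = 51.277 km/s.
Second burn Δv₂ = |v₂ − v_p| = 8.955 km/s.
Δv = Δv₁ + Δv₂ = 6.894 + 8.955 = 15.85 km/s.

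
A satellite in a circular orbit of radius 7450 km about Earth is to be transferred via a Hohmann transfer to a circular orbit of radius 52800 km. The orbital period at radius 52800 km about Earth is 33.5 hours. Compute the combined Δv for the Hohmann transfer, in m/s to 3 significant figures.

Δv = 3750 m/s

From Kepler's third law T² = 4π²r³/μ at r = 52800 km, T = 33.5 hours = 33.5 × 3600 s = 1.206×10^5 s: μ = 4π²r³/T² = 3.99546×10^5 km³/s².
Semi-major axis of the transfer orbit: a_t = (7450 + 52800)/2 = 30125 km.
At r₁ the circular-orbit speed is v₁ = √(μ/r₁) = 7.323 km/s.
Transfer-orbit speed at r₁ (vis-viva): v_p = √[μ(2/r₁ − 1/a_t)] = 9.695 km/s.
First burn Δv₁ = |v_p − v₁| = 2.372 km/s.
Circular speed at r₂: v₂ = √(μ/r₂) = 2.751 km/s.
Transfer-orbit speed at r₂: v_a = √[μ(2/r₂ − 1/a_t)] = 1.368 km/s.
Second burn Δv₂ = |v₂ − v_a| = 1.383 km/s.
Total Δv = Δv₁ + Δv₂ = 3.755 km/s.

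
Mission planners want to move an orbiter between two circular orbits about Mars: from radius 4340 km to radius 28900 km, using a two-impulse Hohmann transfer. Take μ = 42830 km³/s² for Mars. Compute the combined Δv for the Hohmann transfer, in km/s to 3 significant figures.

The Hohmann ellipse has a_t = (r₁ + r₂)/2 = 16620 km.
At r₁ the circular-orbit speed is v₁ = √(μ/r₁) = 3.1414 km/s.
On the transfer ellipse at r₁, vis-viva equation gives v_p = √[μ(2/r₁ − 1/a_t)] = 4.1425 km/s.
First burn Δv₁ = |v_p − v₁| = 1.001 km/s.
Circular speed at r₂: v₂ = √(μ/r₂) = 1.2174 km/s.
Transfer-orbit speed at r₂: v_a = √[μ(2/r₂ − 1/a_t)] = 0.62209 km/s.
Second burn Δv₂ = |v₂ − v_a| = 0.5953 km/s.
Total Δv = Δv₁ + Δv₂ = 1.596 km/s.

Δv = 1.60 km/s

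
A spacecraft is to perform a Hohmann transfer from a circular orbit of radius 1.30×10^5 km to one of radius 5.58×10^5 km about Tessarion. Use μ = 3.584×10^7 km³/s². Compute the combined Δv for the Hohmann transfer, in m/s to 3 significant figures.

Semi-major axis of the transfer orbit: a_t = (1.300×10^5 + 5.580×10^5)/2 = 3.440×10^5 km.
Circular speed at r₁: v₁ = √(μ/r₁) = √(3.584×10^7/1.300×10^5) = 16.604 km/s.
On the transfer ellipse at r₁, v² = μ(2/r − 1/a) gives v_p = √[μ(2/r₁ − 1/a_t)] = 21.147 km/s.
First burn Δv₁ = |v_p − v₁| = 4.543 km/s.
At r₂, v₂ = √(μ/r₂) = 8.0143 km/s.
Transfer-orbit speed at r₂: v_a = √[μ(2/r₂ − 1/a_t)] = 4.9267 km/s.
Second burn Δv₂ = |v₂ − v_a| = 3.088 km/s.
Total Δv = Δv₁ + Δv₂ = 7.631 km/s.

Δv = 7630 m/s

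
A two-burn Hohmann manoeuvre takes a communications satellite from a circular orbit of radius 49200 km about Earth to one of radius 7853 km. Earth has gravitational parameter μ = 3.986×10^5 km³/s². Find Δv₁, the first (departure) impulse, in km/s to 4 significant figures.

Δv₁ = 1.353 km/s

The Hohmann ellipse has a_t = (r₁ + r₂)/2 = 28526.5 km.
Circular speed at r = 49200 km: v_c = √(μ/r) = 2.846 km/s.
Vis-viva on the transfer ellipse at r = 49200 km gives v_t = √[μ(2/r − 1/a_t)] = 1.493 km/s.
Δv₁ = |v_t − v_c| = |1.493 − 2.846| = 1.353 km/s.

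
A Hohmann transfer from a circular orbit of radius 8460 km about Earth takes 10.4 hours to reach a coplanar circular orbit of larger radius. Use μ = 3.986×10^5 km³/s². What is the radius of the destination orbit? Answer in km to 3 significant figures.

Transfer time t = 10.4 hours = 37440 s, and t = π√(a_t³/μ).
So a_t = (μ t²/π²)^(1/3) = (3.986×10^5 × (37440)² / π²)^(1/3) = 38398 km.
Since a_t = (r₁ + r₂)/2, r₂ = 2a_t − r₁ = 2×38398 − 8460 = 68336 km.

r₂ = 68300 km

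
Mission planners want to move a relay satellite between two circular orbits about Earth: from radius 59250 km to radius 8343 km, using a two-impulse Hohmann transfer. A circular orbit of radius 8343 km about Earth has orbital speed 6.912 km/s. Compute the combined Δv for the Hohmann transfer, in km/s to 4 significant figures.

Δv = 3.545 km/s

From the circular-orbit relation v² = μ/r at r = 8343 km: μ = v²r = (6.912)² × 8343 = 3.98593×10^5 km³/s².
Semi-major axis of the transfer orbit: a_t = (59250 + 8343)/2 = 33796.5 km.
At r₁ the circular-orbit speed is v₁ = √(μ/r₁) = 2.594 km/s.
Transfer-orbit speed at r₁ (vis-viva): v_a = √[μ(2/r₁ − 1/a_t)] = 1.289 km/s.
First burn Δv₁ = |v_a − v₁| = 1.305 km/s.
At r₂, v₂ = √(μ/r₂) = 6.912 km/s.
Transfer-orbit speed at r₂: v_p = √[μ(2/r₂ − 1/a_t)] = 9.152 km/s.
Second burn Δv₂ = |v₂ − v_p| = 2.240 km/s.
Δv = Δv₁ + Δv₂ = 1.305 + 2.240 = 3.545 km/s.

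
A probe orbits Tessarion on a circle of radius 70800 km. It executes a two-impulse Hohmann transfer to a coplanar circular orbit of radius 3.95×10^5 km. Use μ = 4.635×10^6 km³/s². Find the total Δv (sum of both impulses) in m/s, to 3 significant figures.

Δv = 3980 m/s

Semi-major axis of the transfer orbit: a_t = (70800 + 3.950×10^5)/2 = 2.329×10^5 km.
Circular speed at r₁: v₁ = √(μ/r₁) = √(4.635×10^6/70800) = 8.0911 km/s.
Transfer-orbit speed at r₁ (vis-viva): v_p = √[μ(2/r₁ − 1/a_t)] = 10.537 km/s.
First burn Δv₁ = |v_p − v₁| = 2.446 km/s.
At r₂, v₂ = √(μ/r₂) = 3.426 km/s.
Transfer-orbit speed at r₂: v_a = √[μ(2/r₂ − 1/a_t)] = 1.889 km/s.
Second burn Δv₂ = |v₂ − v_a| = 1.537 km/s.
Total Δv = Δv₁ + Δv₂ = 3.983 km/s.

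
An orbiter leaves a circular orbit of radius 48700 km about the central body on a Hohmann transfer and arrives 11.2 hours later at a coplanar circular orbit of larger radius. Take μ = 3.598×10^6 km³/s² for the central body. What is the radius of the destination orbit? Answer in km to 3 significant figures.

Transfer time t = 11.2 hours = 40320 s, and t = π√(a_t³/μ).
So a_t = (μ t²/π²)^(1/3) = (3.598×10^6 × (40320)² / π²)^(1/3) = 83998 km.
Since a_t = (r₁ + r₂)/2, r₂ = 2a_t − r₁ = 2×83998 − 48700 = 1.19296×10^5 km.

r₂ = 1.19×10^5 km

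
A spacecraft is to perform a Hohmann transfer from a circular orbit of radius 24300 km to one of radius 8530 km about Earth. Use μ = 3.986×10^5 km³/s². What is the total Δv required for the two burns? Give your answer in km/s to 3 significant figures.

Δv = 2.61 km/s

Transfer-ellipse semi-major axis a_t = (r₁ + r₂)/2 = (24300 + 8530)/2 = 16415 km.
Circular speed at r₁: v₁ = √(μ/r₁) = √(3.986×10^5/24300) = 4.05010 km/s.
On the transfer ellipse at r₁, vis-viva equation gives v_a = √[μ(2/r₁ − 1/a_t)] = 2.91957 km/s.
First burn Δv₁ = |v_a − v₁| = 1.131 km/s.
At r₂, v₂ = √(μ/r₂) = 6.836 km/s.
Transfer-orbit speed at r₂: v_p = √[μ(2/r₂ − 1/a_t)] = 8.317 km/s.
Second burn Δv₂ = |v₂ − v_p| = 1.481 km/s.
Δv = Δv₁ + Δv₂ = 1.131 + 1.481 = 2.612 km/s.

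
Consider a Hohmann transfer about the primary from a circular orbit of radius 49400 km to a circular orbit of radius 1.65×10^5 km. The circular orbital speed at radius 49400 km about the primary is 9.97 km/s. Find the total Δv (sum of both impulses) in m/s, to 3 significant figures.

From the circular-orbit relation v² = μ/r at r = 49400 km: μ = v²r = (9.97)² × 49400 = 4.91040×10^6 km³/s².
Semi-major axis of the transfer orbit: a_t = (49400 + 1.650×10^5)/2 = 1.072×10^5 km.
At r₁ the circular-orbit speed is v₁ = √(μ/r₁) = 9.9700 km/s.
On the transfer ellipse at r₁, vis-viva equation gives v_p = √[μ(2/r₁ − 1/a_t)] = 12.369 km/s.
First burn Δv₁ = |v_p − v₁| = 2.399 km/s.
Circular speed at r₂: v₂ = √(μ/r₂) = 5.455 km/s.
Transfer-orbit speed at r₂: v_a = √[μ(2/r₂ − 1/a_t)] = 3.703 km/s.
Second burn Δv₂ = |v₂ − v_a| = 1.752 km/s.
Δv = Δv₁ + Δv₂ = 2.399 + 1.752 = 4.151 km/s.

Δv = 4150 m/s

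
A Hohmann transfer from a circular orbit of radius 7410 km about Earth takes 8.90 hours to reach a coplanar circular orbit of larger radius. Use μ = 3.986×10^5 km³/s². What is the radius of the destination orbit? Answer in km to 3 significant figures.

r₂ = 61800 km

Transfer time t = 8.90 hours = 32040 s, and t = π√(a_t³/μ).
So a_t = (μ t²/π²)^(1/3) = (3.986×10^5 × (32040)² / π²)^(1/3) = 34610 km.
Since a_t = (r₁ + r₂)/2, r₂ = 2a_t − r₁ = 2×34610 − 7410 = 61810 km.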